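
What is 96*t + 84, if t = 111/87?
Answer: 5988/29 ≈ 206.48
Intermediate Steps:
t = 37/29 (t = 111*(1/87) = 37/29 ≈ 1.2759)
96*t + 84 = 96*(37/29) + 84 = 3552/29 + 84 = 5988/29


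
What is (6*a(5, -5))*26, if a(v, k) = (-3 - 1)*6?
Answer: -3744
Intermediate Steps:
a(v, k) = -24 (a(v, k) = -4*6 = -24)
(6*a(5, -5))*26 = (6*(-24))*26 = -144*26 = -3744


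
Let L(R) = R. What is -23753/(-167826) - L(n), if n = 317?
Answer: -53177089/167826 ≈ -316.86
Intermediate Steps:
-23753/(-167826) - L(n) = -23753/(-167826) - 1*317 = -23753*(-1/167826) - 317 = 23753/167826 - 317 = -53177089/167826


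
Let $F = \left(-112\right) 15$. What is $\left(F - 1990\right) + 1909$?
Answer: $-1761$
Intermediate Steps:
$F = -1680$
$\left(F - 1990\right) + 1909 = \left(-1680 - 1990\right) + 1909 = -3670 + 1909 = -1761$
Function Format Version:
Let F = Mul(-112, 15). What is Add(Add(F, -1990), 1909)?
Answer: -1761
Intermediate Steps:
F = -1680
Add(Add(F, -1990), 1909) = Add(Add(-1680, -1990), 1909) = Add(-3670, 1909) = -1761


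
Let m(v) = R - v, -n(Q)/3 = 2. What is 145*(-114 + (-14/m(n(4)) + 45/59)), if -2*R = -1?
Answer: -12833225/767 ≈ -16732.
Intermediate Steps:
R = 1/2 (R = -1/2*(-1) = 1/2 ≈ 0.50000)
n(Q) = -6 (n(Q) = -3*2 = -6)
m(v) = 1/2 - v
145*(-114 + (-14/m(n(4)) + 45/59)) = 145*(-114 + (-14/(1/2 - 1*(-6)) + 45/59)) = 145*(-114 + (-14/(1/2 + 6) + 45*(1/59))) = 145*(-114 + (-14/13/2 + 45/59)) = 145*(-114 + (-14*2/13 + 45/59)) = 145*(-114 + (-28/13 + 45/59)) = 145*(-114 - 1067/767) = 145*(-88505/767) = -12833225/767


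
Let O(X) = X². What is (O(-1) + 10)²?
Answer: 121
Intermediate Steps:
(O(-1) + 10)² = ((-1)² + 10)² = (1 + 10)² = 11² = 121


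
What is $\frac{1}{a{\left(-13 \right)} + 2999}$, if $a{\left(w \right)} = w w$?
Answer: $\frac{1}{3168} \approx 0.00031566$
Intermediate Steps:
$a{\left(w \right)} = w^{2}$
$\frac{1}{a{\left(-13 \right)} + 2999} = \frac{1}{\left(-13\right)^{2} + 2999} = \frac{1}{169 + 2999} = \frac{1}{3168}$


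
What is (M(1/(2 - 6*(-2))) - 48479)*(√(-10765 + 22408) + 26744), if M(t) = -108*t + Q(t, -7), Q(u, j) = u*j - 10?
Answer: -9079066492/7 - 678961*√11643/14 ≈ -1.3022e+9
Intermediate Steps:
Q(u, j) = -10 + j*u (Q(u, j) = j*u - 10 = -10 + j*u)
M(t) = -10 - 115*t (M(t) = -108*t + (-10 - 7*t) = -10 - 115*t)
(M(1/(2 - 6*(-2))) - 48479)*(√(-10765 + 22408) + 26744) = ((-10 - 115/(2 - 6*(-2))) - 48479)*(√(-10765 + 22408) + 26744) = ((-10 - 115/(2 + 12)) - 48479)*(√11643 + 26744) = ((-10 - 115/14) - 48479)*(26744 + √11643) = (-255/14 - 48479)*(26744 + √11643) = -678961*(26744 + √11643)/14 = -9079066492/7 - 678961*√11643/14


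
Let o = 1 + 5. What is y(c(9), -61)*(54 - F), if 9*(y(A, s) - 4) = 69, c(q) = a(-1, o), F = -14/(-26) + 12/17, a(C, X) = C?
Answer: 408065/663 ≈ 615.48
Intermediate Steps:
o = 6
F = 275/221 (F = -14*(-1/26) + 12*(1/17) = 7/13 + 12/17 = 275/221 ≈ 1.2443)
c(q) = -1
y(A, s) = 35/3 (y(A, s) = 4 + (⅑)*69 = 4 + 23/3 = 35/3)
y(c(9), -61)*(54 - F) = 35*(54 - 1*275/221)/3 = 35*(54 - 275/221)/3 = (35/3)*(11659/221) = 408065/663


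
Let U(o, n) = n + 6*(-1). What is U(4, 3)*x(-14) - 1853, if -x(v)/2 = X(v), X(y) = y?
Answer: -1937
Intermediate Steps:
x(v) = -2*v
U(o, n) = -6 + n (U(o, n) = n - 6 = -6 + n)
U(4, 3)*x(-14) - 1853 = (-6 + 3)*(-2*(-14)) - 1853 = -3*28 - 1853 = -84 - 1853 = -1937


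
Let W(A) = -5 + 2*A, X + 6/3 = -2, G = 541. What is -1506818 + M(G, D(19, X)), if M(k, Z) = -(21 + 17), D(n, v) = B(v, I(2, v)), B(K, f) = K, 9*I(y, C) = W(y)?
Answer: -1506856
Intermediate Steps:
X = -4 (X = -2 - 2 = -4)
I(y, C) = -5/9 + 2*y/9 (I(y, C) = (-5 + 2*y)/9 = -5/9 + 2*y/9)
D(n, v) = v
M(k, Z) = -38 (M(k, Z) = -1*38 = -38)
-1506818 + M(G, D(19, X)) = -1506818 - 38 = -1506856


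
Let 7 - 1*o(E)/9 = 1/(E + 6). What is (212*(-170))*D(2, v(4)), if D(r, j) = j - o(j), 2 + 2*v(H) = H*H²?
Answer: 42347000/37 ≈ 1.1445e+6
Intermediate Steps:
o(E) = 63 - 9/(6 + E) (o(E) = 63 - 9/(E + 6) = 63 - 9/(6 + E))
v(H) = -1 + H³/2 (v(H) = -1 + (H*H²)/2 = -1 + H³/2)
D(r, j) = j - 9*(41 + 7*j)/(6 + j)
(212*(-170))*D(2, v(4)) = (212*(-170))*((-369 + (-1 + (½)*4³)² - 57*(-1 + (½)*4³))/(6 + (-1 + (½)*4³))) = -36040*(-369 + (-1 + (½)*64)² - 57*(-1 + (½)*64))/(6 + (-1 + (½)*64)) = -36040*(-369 + (-1 + 32)² - 57*(-1 + 32))/(6 + (-1 + 32)) = -36040*(-369 + 31² - 57*31)/(6 + 31) = -36040*(-369 + 961 - 1767)/37 = -36040*(-1175)/37 = -36040*(-1175/37) = 42347000/37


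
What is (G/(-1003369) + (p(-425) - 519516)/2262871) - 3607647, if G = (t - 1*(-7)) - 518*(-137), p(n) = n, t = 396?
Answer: -8191143760128936781/2270494612399 ≈ -3.6076e+6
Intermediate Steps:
G = 71369 (G = (396 - 1*(-7)) - 518*(-137) = (396 + 7) + 70966 = 403 + 70966 = 71369)
(G/(-1003369) + (p(-425) - 519516)/2262871) - 3607647 = (71369/(-1003369) + (-425 - 519516)/2262871) - 3607647 = (71369*(-1/1003369) - 519941*1/2262871) - 3607647 = (-71369/1003369 - 519941/2262871) - 3607647 = -683191521628/2270494612399 - 3607647 = -8191143760128936781/2270494612399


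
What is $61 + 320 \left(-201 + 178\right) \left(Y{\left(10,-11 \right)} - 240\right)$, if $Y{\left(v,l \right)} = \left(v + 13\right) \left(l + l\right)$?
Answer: $5490621$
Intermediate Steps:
$Y{\left(v,l \right)} = 2 l \left(13 + v\right)$ ($Y{\left(v,l \right)} = \left(13 + v\right) 2 l = 2 l \left(13 + v\right)$)
$61 + 320 \left(-201 + 178\right) \left(Y{\left(10,-11 \right)} - 240\right) = 61 + 320 \left(-201 + 178\right) \left(2 \left(-11\right) \left(13 + 10\right) - 240\right) = 61 + 320 \left(- 23 \left(2 \left(-11\right) 23 - 240\right)\right) = 61 + 320 \left(- 23 \left(-506 - 240\right)\right) = 61 + 320 \left(\left(-23\right) \left(-746\right)\right) = 61 + 320 \cdot 17158 = 61 + 5490560 = 5490621$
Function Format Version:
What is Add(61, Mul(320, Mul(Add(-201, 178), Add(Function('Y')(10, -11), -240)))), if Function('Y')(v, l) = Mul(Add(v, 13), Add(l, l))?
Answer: 5490621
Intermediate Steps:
Function('Y')(v, l) = Mul(2, l, Add(13, v)) (Function('Y')(v, l) = Mul(Add(13, v), Mul(2, l)) = Mul(2, l, Add(13, v)))
Add(61, Mul(320, Mul(Add(-201, 178), Add(Function('Y')(10, -11), -240)))) = Add(61, Mul(320, Mul(Add(-201, 178), Add(Mul(2, -11, Add(13, 10)), -240)))) = Add(61, Mul(320, Mul(-23, Add(Mul(2, -11, 23), -240)))) = Add(61, Mul(320, Mul(-23, Add(-506, -240)))) = Add(61, Mul(320, Mul(-23, -746))) = Add(61, Mul(320, 17158)) = Add(61, 5490560) = 5490621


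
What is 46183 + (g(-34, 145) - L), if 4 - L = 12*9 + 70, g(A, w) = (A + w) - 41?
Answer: 46427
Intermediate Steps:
g(A, w) = -41 + A + w
L = -174 (L = 4 - (12*9 + 70) = 4 - (108 + 70) = 4 - 1*178 = 4 - 178 = -174)
46183 + (g(-34, 145) - L) = 46183 + ((-41 - 34 + 145) - 1*(-174)) = 46183 + (70 + 174) = 46183 + 244 = 46427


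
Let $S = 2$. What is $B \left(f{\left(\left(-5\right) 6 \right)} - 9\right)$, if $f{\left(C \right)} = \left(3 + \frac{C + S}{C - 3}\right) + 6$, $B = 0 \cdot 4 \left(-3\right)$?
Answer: $0$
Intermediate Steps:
$B = 0$ ($B = 0 \left(-3\right) = 0$)
$f{\left(C \right)} = 9 + \frac{2 + C}{-3 + C}$ ($f{\left(C \right)} = \left(3 + \frac{C + 2}{C - 3}\right) + 6 = \left(3 + \frac{2 + C}{-3 + C}\right) + 6 = 9 + \frac{2 + C}{-3 + C}$)
$B \left(f{\left(\left(-5\right) 6 \right)} - 9\right) = 0 \left(\frac{5 \left(-5 + 2 \left(\left(-5\right) 6\right)\right)}{-3 - 30} - 9\right) = 0 \left(\frac{5 \left(-5 + 2 \left(-30\right)\right)}{-3 - 30} - 9\right) = 0 \left(\frac{5 \left(-5 - 60\right)}{-33} - 9\right) = 0 \left(5 \left(- \frac{1}{33}\right) \left(-65\right) - 9\right) = 0 \left(\frac{325}{33} - 9\right) = 0 \cdot \frac{28}{33} = 0$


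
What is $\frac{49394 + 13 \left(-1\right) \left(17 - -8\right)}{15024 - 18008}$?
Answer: $- \frac{49069}{2984} \approx -16.444$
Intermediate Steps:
$\frac{49394 + 13 \left(-1\right) \left(17 - -8\right)}{15024 - 18008} = \frac{49394 - 13 \left(17 + 8\right)}{-2984} = \left(49394 - 325\right) \left(- \frac{1}{2984}\right) = 49069 \left(- \frac{1}{2984}\right) = - \frac{49069}{2984}$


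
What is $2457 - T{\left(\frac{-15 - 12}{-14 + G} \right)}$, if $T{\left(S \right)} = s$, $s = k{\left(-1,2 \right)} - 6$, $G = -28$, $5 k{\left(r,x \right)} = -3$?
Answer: $\frac{12318}{5} \approx 2463.6$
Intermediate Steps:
$k{\left(r,x \right)} = - \frac{3}{5}$ ($k{\left(r,x \right)} = \frac{1}{5} \left(-3\right) = - \frac{3}{5}$)
$s = - \frac{33}{5}$ ($s = - \frac{3}{5} - 6 = - \frac{33}{5} \approx -6.6$)
$T{\left(S \right)} = - \frac{33}{5}$
$2457 - T{\left(\frac{-15 - 12}{-14 + G} \right)} = 2457 - - \frac{33}{5} = 2457 + \frac{33}{5} = \frac{12318}{5}$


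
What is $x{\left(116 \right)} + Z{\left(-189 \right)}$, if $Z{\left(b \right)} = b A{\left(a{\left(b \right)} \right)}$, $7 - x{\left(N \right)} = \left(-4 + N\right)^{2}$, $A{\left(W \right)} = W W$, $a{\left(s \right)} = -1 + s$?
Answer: $-6835437$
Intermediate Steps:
$A{\left(W \right)} = W^{2}$
$x{\left(N \right)} = 7 - \left(-4 + N\right)^{2}$
$Z{\left(b \right)} = b \left(-1 + b\right)^{2}$
$x{\left(116 \right)} + Z{\left(-189 \right)} = \left(7 - \left(-4 + 116\right)^{2}\right) - 189 \left(-1 - 189\right)^{2} = \left(7 - 112^{2}\right) - 189 \left(-190\right)^{2} = \left(7 - 12544\right) - 6822900 = -12537 - 6822900 = -6835437$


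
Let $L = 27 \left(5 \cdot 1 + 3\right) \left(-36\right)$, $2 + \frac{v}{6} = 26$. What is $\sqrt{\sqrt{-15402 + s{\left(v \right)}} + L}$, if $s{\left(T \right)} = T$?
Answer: $\sqrt{-7776 + i \sqrt{15258}} \approx 0.7004 + 88.184 i$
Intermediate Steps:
$v = 144$ ($v = -12 + 6 \cdot 26 = -12 + 156 = 144$)
$L = -7776$ ($L = 27 \left(5 + 3\right) \left(-36\right) = 27 \cdot 8 \left(-36\right) = 216 \left(-36\right) = -7776$)
$\sqrt{\sqrt{-15402 + s{\left(v \right)}} + L} = \sqrt{\sqrt{-15402 + 144} - 7776} = \sqrt{\sqrt{-15258} - 7776} = \sqrt{i \sqrt{15258} - 7776} = \sqrt{-7776 + i \sqrt{15258}}$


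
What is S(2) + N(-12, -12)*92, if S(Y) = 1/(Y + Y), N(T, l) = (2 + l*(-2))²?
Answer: 248769/4 ≈ 62192.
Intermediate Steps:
N(T, l) = (2 - 2*l)²
S(Y) = 1/(2*Y)
S(2) + N(-12, -12)*92 = (½)/2 + (4*(-1 - 12)²)*92 = (½)*(½) + (4*(-13)²)*92 = ¼ + (4*169)*92 = ¼ + 676*92 = ¼ + 62192 = 248769/4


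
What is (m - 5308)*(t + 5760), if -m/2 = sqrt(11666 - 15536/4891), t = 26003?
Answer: -168598004 - 63526*sqrt(278996677170)/4891 ≈ -1.7546e+8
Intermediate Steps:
m = -2*sqrt(278996677170)/4891 (m = -2*sqrt(11666 - 15536/4891) = -2*sqrt(278996677170)/4891 ≈ -215.99)
(m - 5308)*(t + 5760) = (-2*sqrt(278996677170)/4891 - 5308)*(26003 + 5760) = (-5308 - 2*sqrt(278996677170)/4891)*31763 = -168598004 - 63526*sqrt(278996677170)/4891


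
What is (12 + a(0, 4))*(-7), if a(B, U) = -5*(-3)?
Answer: -189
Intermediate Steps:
a(B, U) = 15
(12 + a(0, 4))*(-7) = (12 + 15)*(-7) = 27*(-7) = -189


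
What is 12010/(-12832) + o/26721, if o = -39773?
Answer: -415643173/171441936 ≈ -2.4244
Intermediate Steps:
12010/(-12832) + o/26721 = 12010/(-12832) - 39773/26721 = 12010*(-1/12832) - 39773*1/26721 = -6005/6416 - 39773/26721 = -415643173/171441936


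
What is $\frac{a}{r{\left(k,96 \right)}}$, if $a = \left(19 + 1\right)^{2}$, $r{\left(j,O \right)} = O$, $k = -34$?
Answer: $\frac{25}{6} \approx 4.1667$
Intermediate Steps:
$a = 400$ ($a = 20^{2} = 400$)
$\frac{a}{r{\left(k,96 \right)}} = \frac{400}{96} = 400 \cdot \frac{1}{96} = \frac{25}{6}$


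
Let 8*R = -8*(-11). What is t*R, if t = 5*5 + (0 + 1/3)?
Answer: 836/3 ≈ 278.67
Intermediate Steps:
t = 76/3 (t = 25 + (0 + ⅓) = 25 + ⅓ = 76/3 ≈ 25.333)
R = 11 (R = (-8*(-11))/8 = (⅛)*88 = 11)
t*R = (76/3)*11 = 836/3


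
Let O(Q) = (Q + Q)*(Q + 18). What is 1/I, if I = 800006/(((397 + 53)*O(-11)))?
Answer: -34650/400003 ≈ -0.086624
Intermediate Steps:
O(Q) = 2*Q*(18 + Q) (O(Q) = (2*Q)*(18 + Q) = 2*Q*(18 + Q))
I = -400003/34650 (I = 800006/(((397 + 53)*(2*(-11)*(18 - 11)))) = 800006/((450*(2*(-11)*7))) = 800006/((450*(-154))) = 800006/(-69300) = 800006*(-1/69300) = -400003/34650 ≈ -11.544)
1/I = 1/(-400003/34650) = -34650/400003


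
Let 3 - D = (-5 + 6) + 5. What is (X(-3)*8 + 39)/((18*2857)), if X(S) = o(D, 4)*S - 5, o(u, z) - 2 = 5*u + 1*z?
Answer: 215/51426 ≈ 0.0041808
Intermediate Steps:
D = -3 (D = 3 - ((-5 + 6) + 5) = 3 - (1 + 5) = 3 - 1*6 = 3 - 6 = -3)
o(u, z) = 2 + z + 5*u (o(u, z) = 2 + (5*u + 1*z) = 2 + (5*u + z) = 2 + (z + 5*u) = 2 + z + 5*u)
X(S) = -5 - 9*S (X(S) = (2 + 4 + 5*(-3))*S - 5 = (2 + 4 - 15)*S - 5 = -9*S - 5 = -5 - 9*S)
(X(-3)*8 + 39)/((18*2857)) = ((-5 - 9*(-3))*8 + 39)/((18*2857)) = ((-5 + 27)*8 + 39)/51426 = (22*8 + 39)*(1/51426) = (176 + 39)*(1/51426) = 215*(1/51426) = 215/51426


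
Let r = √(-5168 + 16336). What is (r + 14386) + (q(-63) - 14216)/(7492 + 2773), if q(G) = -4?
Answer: 29531614/2053 + 4*√698 ≈ 14490.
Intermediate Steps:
r = 4*√698 (r = √11168 = 4*√698 ≈ 105.68)
(r + 14386) + (q(-63) - 14216)/(7492 + 2773) = (4*√698 + 14386) + (-4 - 14216)/(7492 + 2773) = (14386 + 4*√698) - 14220/10265 = (14386 + 4*√698) - 14220*1/10265 = (14386 + 4*√698) - 2844/2053 = 29531614/2053 + 4*√698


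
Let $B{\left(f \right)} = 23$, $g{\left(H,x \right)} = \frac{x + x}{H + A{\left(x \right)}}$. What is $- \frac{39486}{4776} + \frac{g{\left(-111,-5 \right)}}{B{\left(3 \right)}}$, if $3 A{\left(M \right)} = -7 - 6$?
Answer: $- \frac{26173859}{3167284} \approx -8.2638$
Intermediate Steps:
$A{\left(M \right)} = - \frac{13}{3}$ ($A{\left(M \right)} = \frac{-7 - 6}{3} = \frac{1}{3} \left(-13\right) = - \frac{13}{3}$)
$g{\left(H,x \right)} = \frac{2 x}{- \frac{13}{3} + H}$ ($g{\left(H,x \right)} = \frac{x + x}{H - \frac{13}{3}} = \frac{2 x}{- \frac{13}{3} + H}$)
$- \frac{39486}{4776} + \frac{g{\left(-111,-5 \right)}}{B{\left(3 \right)}} = - \frac{39486}{4776} + \frac{6 \left(-5\right) \frac{1}{-13 + 3 \left(-111\right)}}{23} = \left(-39486\right) \frac{1}{4776} + 6 \left(-5\right) \frac{1}{-13 - 333} \cdot \frac{1}{23} = - \frac{6581}{796} + 6 \left(-5\right) \frac{1}{-346} \cdot \frac{1}{23} = - \frac{6581}{796} + 6 \left(-5\right) \left(- \frac{1}{346}\right) \frac{1}{23} = - \frac{6581}{796} + \frac{15}{173} \cdot \frac{1}{23} = - \frac{6581}{796} + \frac{15}{3979} = - \frac{26173859}{3167284}$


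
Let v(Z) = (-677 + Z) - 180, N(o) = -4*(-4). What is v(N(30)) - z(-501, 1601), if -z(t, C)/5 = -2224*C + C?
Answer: -17795956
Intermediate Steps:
N(o) = 16
v(Z) = -857 + Z
z(t, C) = 11115*C (z(t, C) = -5*(-2224*C + C) = -(-11115)*C = 11115*C)
v(N(30)) - z(-501, 1601) = (-857 + 16) - 11115*1601 = -841 - 1*17795115 = -841 - 17795115 = -17795956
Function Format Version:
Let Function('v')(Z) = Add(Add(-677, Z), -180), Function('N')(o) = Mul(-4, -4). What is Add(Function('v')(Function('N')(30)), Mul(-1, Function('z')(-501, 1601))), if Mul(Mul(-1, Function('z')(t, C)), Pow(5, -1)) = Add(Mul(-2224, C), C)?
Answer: -17795956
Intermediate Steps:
Function('N')(o) = 16
Function('v')(Z) = Add(-857, Z)
Function('z')(t, C) = Mul(11115, C) (Function('z')(t, C) = Mul(-5, Add(Mul(-2224, C), C)) = Mul(-5, Mul(-2223, C)) = Mul(11115, C))
Add(Function('v')(Function('N')(30)), Mul(-1, Function('z')(-501, 1601))) = Add(Add(-857, 16), Mul(-1, Mul(11115, 1601))) = Add(-841, Mul(-1, 17795115)) = Add(-841, -17795115) = -17795956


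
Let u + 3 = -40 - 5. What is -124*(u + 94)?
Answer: -5704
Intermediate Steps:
u = -48 (u = -3 + (-40 - 5) = -3 - 45 = -48)
-124*(u + 94) = -124*(-48 + 94) = -124*46 = -5704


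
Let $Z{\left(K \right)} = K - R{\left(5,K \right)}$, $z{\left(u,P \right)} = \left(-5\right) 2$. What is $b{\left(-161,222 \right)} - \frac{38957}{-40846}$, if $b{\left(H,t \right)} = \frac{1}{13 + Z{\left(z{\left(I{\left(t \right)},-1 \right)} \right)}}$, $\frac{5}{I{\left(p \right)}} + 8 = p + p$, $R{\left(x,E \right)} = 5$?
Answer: $\frac{9267}{20423} \approx 0.45375$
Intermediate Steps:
$I{\left(p \right)} = \frac{5}{-8 + 2 p}$ ($I{\left(p \right)} = \frac{5}{-8 + \left(p + p\right)} = \frac{5}{-8 + 2 p}$)
$z{\left(u,P \right)} = -10$
$Z{\left(K \right)} = -5 + K$ ($Z{\left(K \right)} = K - 5 = -5 + K$)
$b{\left(H,t \right)} = - \frac{1}{2}$ ($b{\left(H,t \right)} = \frac{1}{13 - 15} = \frac{1}{-2} = - \frac{1}{2}$)
$b{\left(-161,222 \right)} - \frac{38957}{-40846} = - \frac{1}{2} - \frac{38957}{-40846} = - \frac{1}{2} - 38957 \left(- \frac{1}{40846}\right) = - \frac{1}{2} - - \frac{38957}{40846} = - \frac{1}{2} + \frac{38957}{40846} = \frac{9267}{20423}$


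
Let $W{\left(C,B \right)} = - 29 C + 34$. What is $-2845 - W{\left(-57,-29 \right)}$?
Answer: $-4532$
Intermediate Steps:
$W{\left(C,B \right)} = 34 - 29 C$
$-2845 - W{\left(-57,-29 \right)} = -2845 - \left(34 - -1653\right) = -2845 - \left(34 + 1653\right) = -2845 - 1687 = -4532$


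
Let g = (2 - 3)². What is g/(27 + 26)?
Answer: 1/53 ≈ 0.018868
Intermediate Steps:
g = 1 (g = (-1)² = 1)
g/(27 + 26) = 1/(27 + 26) = 1/53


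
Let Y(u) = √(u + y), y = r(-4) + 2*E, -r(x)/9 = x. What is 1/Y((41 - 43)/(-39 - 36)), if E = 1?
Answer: 5*√2139/1426 ≈ 0.16216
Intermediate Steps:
r(x) = -9*x
y = 38 (y = -9*(-4) + 2*1 = 36 + 2 = 38)
Y(u) = √(38 + u) (Y(u) = √(u + 38) = √(38 + u))
1/Y((41 - 43)/(-39 - 36)) = 1/(√(38 + (41 - 43)/(-39 - 36))) = 1/(√(38 - 2/(-75))) = 1/(√(38 - 2*(-1/75))) = 1/(√(38 + 2/75)) = 1/(√(2852/75)) = 1/(2*√2139/15) = 5*√2139/1426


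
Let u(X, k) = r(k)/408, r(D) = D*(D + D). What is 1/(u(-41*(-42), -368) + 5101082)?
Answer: 51/260189038 ≈ 1.9601e-7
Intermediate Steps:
r(D) = 2*D² (r(D) = D*(2*D) = 2*D²)
u(X, k) = k²/204 (u(X, k) = (2*k²)/408 = (2*k²)*(1/408) = k²/204)
1/(u(-41*(-42), -368) + 5101082) = 1/((1/204)*(-368)² + 5101082) = 1/((1/204)*135424 + 5101082) = 1/(33856/51 + 5101082) = 1/(260189038/51) = 51/260189038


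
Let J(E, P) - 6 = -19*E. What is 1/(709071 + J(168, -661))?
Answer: 1/705885 ≈ 1.4167e-6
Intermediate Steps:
J(E, P) = 6 - 19*E
1/(709071 + J(168, -661)) = 1/(709071 + (6 - 19*168)) = 1/(709071 + (6 - 3192)) = 1/(709071 - 3186) = 1/705885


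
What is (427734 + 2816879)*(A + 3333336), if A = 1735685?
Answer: 16447011433873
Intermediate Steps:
(427734 + 2816879)*(A + 3333336) = (427734 + 2816879)*(1735685 + 3333336) = 3244613*5069021 = 16447011433873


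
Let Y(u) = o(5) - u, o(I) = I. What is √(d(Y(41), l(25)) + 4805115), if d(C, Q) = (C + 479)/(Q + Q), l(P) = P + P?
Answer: √480511943/10 ≈ 2192.1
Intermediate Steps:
Y(u) = 5 - u
l(P) = 2*P
d(C, Q) = (479 + C)/(2*Q) (d(C, Q) = (479 + C)/((2*Q)) = (479 + C)*(1/(2*Q)) = (479 + C)/(2*Q))
√(d(Y(41), l(25)) + 4805115) = √((479 + (5 - 1*41))/(2*((2*25))) + 4805115) = √((½)*(479 + (5 - 41))/50 + 4805115) = √((½)*(1/50)*(479 - 36) + 4805115) = √((½)*(1/50)*443 + 4805115) = √(443/100 + 4805115) = √(480511943/100) = √480511943/10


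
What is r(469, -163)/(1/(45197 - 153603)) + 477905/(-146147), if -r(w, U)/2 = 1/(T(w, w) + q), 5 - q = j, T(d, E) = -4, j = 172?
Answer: -31768145119/24991137 ≈ -1271.2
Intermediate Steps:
q = -167 (q = 5 - 1*172 = 5 - 172 = -167)
r(w, U) = 2/171 (r(w, U) = -2/(-4 - 167) = -2/(-171) = -2*(-1/171) = 2/171)
r(469, -163)/(1/(45197 - 153603)) + 477905/(-146147) = 2/(171*(1/(45197 - 153603))) + 477905/(-146147) = 2/(171*(1/(-108406))) + 477905*(-1/146147) = 2/(171*(-1/108406)) - 477905/146147 = (2/171)*(-108406) - 477905/146147 = -216812/171 - 477905/146147 = -31768145119/24991137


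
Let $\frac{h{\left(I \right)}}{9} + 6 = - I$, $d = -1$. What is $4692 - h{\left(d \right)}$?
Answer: $4737$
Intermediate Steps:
$h{\left(I \right)} = -54 - 9 I$ ($h{\left(I \right)} = -54 + 9 \left(- I\right) = -54 - 9 I$)
$4692 - h{\left(d \right)} = 4692 - \left(-54 - -9\right) = 4692 - \left(-54 + 9\right) = 4692 - -45 = 4692 + 45 = 4737$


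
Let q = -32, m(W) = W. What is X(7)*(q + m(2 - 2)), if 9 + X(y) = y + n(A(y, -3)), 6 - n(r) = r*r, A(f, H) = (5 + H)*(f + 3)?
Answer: 12672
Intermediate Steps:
A(f, H) = (3 + f)*(5 + H) (A(f, H) = (5 + H)*(3 + f) = (3 + f)*(5 + H))
n(r) = 6 - r**2 (n(r) = 6 - r*r = 6 - r**2)
X(y) = -3 + y - (6 + 2*y)**2 (X(y) = -9 + (y + (6 - (15 + 3*(-3) + 5*y - 3*y)**2)) = -9 + (y + (6 - (15 - 9 + 5*y - 3*y)**2)) = -9 + (y + (6 - (6 + 2*y)**2)) = -9 + (6 + y - (6 + 2*y)**2) = -3 + y - (6 + 2*y)**2)
X(7)*(q + m(2 - 2)) = (-3 + 7 - 4*(3 + 7)**2)*(-32 + (2 - 2)) = (-3 + 7 - 4*10**2)*(-32 + 0) = (-3 + 7 - 4*100)*(-32) = (-3 + 7 - 400)*(-32) = -396*(-32) = 12672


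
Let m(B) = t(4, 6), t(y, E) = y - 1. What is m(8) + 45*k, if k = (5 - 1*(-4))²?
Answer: 3648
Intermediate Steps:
t(y, E) = -1 + y
m(B) = 3 (m(B) = -1 + 4 = 3)
k = 81 (k = (5 + 4)² = 9² = 81)
m(8) + 45*k = 3 + 45*81 = 3 + 3645 = 3648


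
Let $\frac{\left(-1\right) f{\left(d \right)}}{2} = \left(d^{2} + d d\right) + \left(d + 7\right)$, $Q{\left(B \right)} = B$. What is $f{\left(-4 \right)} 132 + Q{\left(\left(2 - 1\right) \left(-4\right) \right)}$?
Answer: $-9244$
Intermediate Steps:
$f{\left(d \right)} = -14 - 4 d^{2} - 2 d$ ($f{\left(d \right)} = - 2 \left(\left(d^{2} + d d\right) + \left(d + 7\right)\right) = - 2 \left(\left(d^{2} + d^{2}\right) + \left(7 + d\right)\right) = - 2 \left(2 d^{2} + \left(7 + d\right)\right) = - 2 \left(7 + d + 2 d^{2}\right) = -14 - 4 d^{2} - 2 d$)
$f{\left(-4 \right)} 132 + Q{\left(\left(2 - 1\right) \left(-4\right) \right)} = \left(-14 - 4 \left(-4\right)^{2} - -8\right) 132 + \left(2 - 1\right) \left(-4\right) = \left(-14 - 64 + 8\right) 132 + 1 \left(-4\right) = \left(-14 - 64 + 8\right) 132 - 4 = \left(-70\right) 132 - 4 = -9240 - 4 = -9244$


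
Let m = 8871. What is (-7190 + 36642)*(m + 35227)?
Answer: 1298774296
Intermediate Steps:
(-7190 + 36642)*(m + 35227) = (-7190 + 36642)*(8871 + 35227) = 29452*44098 = 1298774296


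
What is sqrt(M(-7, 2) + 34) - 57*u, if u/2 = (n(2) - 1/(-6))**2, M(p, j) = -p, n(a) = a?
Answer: -3211/6 + sqrt(41) ≈ -528.76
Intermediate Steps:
u = 169/18 (u = 2*(2 - 1/(-6))**2 = 2*(2 - 1*(-1/6))**2 = 2*(2 + 1/6)**2 = 2*(13/6)**2 = 2*(169/36) = 169/18 ≈ 9.3889)
sqrt(M(-7, 2) + 34) - 57*u = sqrt(-1*(-7) + 34) - 57*169/18 = sqrt(7 + 34) - 3211/6 = sqrt(41) - 3211/6 = -3211/6 + sqrt(41)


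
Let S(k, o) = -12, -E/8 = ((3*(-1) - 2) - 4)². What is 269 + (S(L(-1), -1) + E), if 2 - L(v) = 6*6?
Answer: -391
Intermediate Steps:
E = -648 (E = -8*((3*(-1) - 2) - 4)² = -8*((-3 - 2) - 4)² = -8*(-5 - 4)² = -8*(-9)² = -8*81 = -648)
L(v) = -34 (L(v) = 2 - 6*6 = 2 - 1*36 = 2 - 36 = -34)
269 + (S(L(-1), -1) + E) = 269 + (-12 - 648) = 269 - 660 = -391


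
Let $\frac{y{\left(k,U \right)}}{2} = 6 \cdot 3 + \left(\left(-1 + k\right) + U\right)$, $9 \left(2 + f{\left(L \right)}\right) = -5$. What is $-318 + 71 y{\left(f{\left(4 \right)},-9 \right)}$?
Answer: $\frac{4096}{9} \approx 455.11$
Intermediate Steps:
$f{\left(L \right)} = - \frac{23}{9}$ ($f{\left(L \right)} = -2 + \frac{1}{9} \left(-5\right) = -2 - \frac{5}{9} = - \frac{23}{9}$)
$y{\left(k,U \right)} = 34 + 2 U + 2 k$ ($y{\left(k,U \right)} = 2 \left(6 \cdot 3 + \left(\left(-1 + k\right) + U\right)\right) = 2 \left(18 + \left(-1 + U + k\right)\right) = 2 \left(17 + U + k\right) = 34 + 2 U + 2 k$)
$-318 + 71 y{\left(f{\left(4 \right)},-9 \right)} = -318 + 71 \left(34 + 2 \left(-9\right) + 2 \left(- \frac{23}{9}\right)\right) = -318 + 71 \left(34 - 18 - \frac{46}{9}\right) = -318 + 71 \cdot \frac{98}{9} = -318 + \frac{6958}{9} = \frac{4096}{9}$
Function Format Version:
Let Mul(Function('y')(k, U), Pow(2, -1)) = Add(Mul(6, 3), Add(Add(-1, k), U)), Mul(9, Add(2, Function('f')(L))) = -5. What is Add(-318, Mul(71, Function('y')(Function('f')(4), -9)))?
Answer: Rational(4096, 9) ≈ 455.11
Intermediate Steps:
Function('f')(L) = Rational(-23, 9) (Function('f')(L) = Add(-2, Mul(Rational(1, 9), -5)) = Add(-2, Rational(-5, 9)) = Rational(-23, 9))
Function('y')(k, U) = Add(34, Mul(2, U), Mul(2, k)) (Function('y')(k, U) = Mul(2, Add(Mul(6, 3), Add(Add(-1, k), U))) = Mul(2, Add(18, Add(-1, U, k))) = Mul(2, Add(17, U, k)) = Add(34, Mul(2, U), Mul(2, k)))
Add(-318, Mul(71, Function('y')(Function('f')(4), -9))) = Add(-318, Mul(71, Add(34, Mul(2, -9), Mul(2, Rational(-23, 9))))) = Add(-318, Mul(71, Add(34, -18, Rational(-46, 9)))) = Add(-318, Mul(71, Rational(98, 9))) = Add(-318, Rational(6958, 9)) = Rational(4096, 9)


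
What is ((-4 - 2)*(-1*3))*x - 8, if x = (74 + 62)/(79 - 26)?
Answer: 2024/53 ≈ 38.189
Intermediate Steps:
x = 136/53 ≈ 2.5660
((-4 - 2)*(-1*3))*x - 8 = ((-4 - 2)*(-1*3))*(136/53) - 8 = -6*(-3)*(136/53) - 8 = 18*(136/53) - 8 = 2448/53 - 8 = 2024/53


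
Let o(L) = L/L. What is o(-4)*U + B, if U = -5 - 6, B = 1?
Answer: -10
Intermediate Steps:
o(L) = 1
U = -11
o(-4)*U + B = 1*(-11) + 1 = -11 + 1 = -10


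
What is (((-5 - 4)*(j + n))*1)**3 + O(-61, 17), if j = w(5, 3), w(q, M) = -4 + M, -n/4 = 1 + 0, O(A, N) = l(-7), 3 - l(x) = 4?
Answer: 91124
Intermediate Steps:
l(x) = -1 (l(x) = 3 - 1*4 = 3 - 4 = -1)
O(A, N) = -1
n = -4 (n = -4*(1 + 0) = -4*1 = -4)
j = -1 (j = -4 + 3 = -1)
(((-5 - 4)*(j + n))*1)**3 + O(-61, 17) = (((-5 - 4)*(-1 - 4))*1)**3 - 1 = (-9*(-5)*1)**3 - 1 = (45*1)**3 - 1 = 45**3 - 1 = 91125 - 1 = 91124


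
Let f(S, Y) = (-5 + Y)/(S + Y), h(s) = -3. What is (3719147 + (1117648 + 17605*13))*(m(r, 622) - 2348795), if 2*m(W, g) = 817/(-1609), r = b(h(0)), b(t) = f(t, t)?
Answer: -19144200848759410/1609 ≈ -1.1898e+13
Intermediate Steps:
f(S, Y) = (-5 + Y)/(S + Y)
b(t) = (-5 + t)/(2*t) (b(t) = (-5 + t)/(t + t) = (-5 + t)/((2*t)) = (1/(2*t))*(-5 + t) = (-5 + t)/(2*t))
r = 4/3 (r = (½)*(-5 - 3)/(-3) = (½)*(-⅓)*(-8) = 4/3 ≈ 1.3333)
m(W, g) = -817/3218 (m(W, g) = (817/(-1609))/2 = (817*(-1/1609))/2 = (½)*(-817/1609) = -817/3218)
(3719147 + (1117648 + 17605*13))*(m(r, 622) - 2348795) = (3719147 + (1117648 + 17605*13))*(-817/3218 - 2348795) = (3719147 + (1117648 + 228865))*(-7558423127/3218) = (3719147 + 1346513)*(-7558423127/3218) = 5065660*(-7558423127/3218) = -19144200848759410/1609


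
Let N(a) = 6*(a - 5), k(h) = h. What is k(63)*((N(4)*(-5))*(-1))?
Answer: -1890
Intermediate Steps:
N(a) = -30 + 6*a (N(a) = 6*(-5 + a) = -30 + 6*a)
k(63)*((N(4)*(-5))*(-1)) = 63*(((-30 + 6*4)*(-5))*(-1)) = 63*(((-30 + 24)*(-5))*(-1)) = 63*(-6*(-5)*(-1)) = 63*(30*(-1)) = 63*(-30) = -1890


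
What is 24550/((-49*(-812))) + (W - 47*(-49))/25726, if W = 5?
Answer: 180851001/255896522 ≈ 0.70673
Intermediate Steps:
24550/((-49*(-812))) + (W - 47*(-49))/25726 = 24550/((-49*(-812))) + (5 - 47*(-49))/25726 = 24550/39788 + (5 + 2303)*(1/25726) = 24550*(1/39788) + 2308*(1/25726) = 12275/19894 + 1154/12863 = 180851001/255896522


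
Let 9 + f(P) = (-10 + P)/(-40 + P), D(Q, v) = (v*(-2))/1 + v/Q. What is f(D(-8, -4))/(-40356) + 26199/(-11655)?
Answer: -12585506/5599395 ≈ -2.2477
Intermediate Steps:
D(Q, v) = -2*v + v/Q (D(Q, v) = -2*v*1 + v/Q = -2*v + v/Q)
f(P) = -9 + (-10 + P)/(-40 + P)
f(D(-8, -4))/(-40356) + 26199/(-11655) = (2*(175 - 4*(-2*(-4) - 4/(-8)))/(-40 + (-2*(-4) - 4/(-8))))/(-40356) + 26199/(-11655) = (2*(175 - 4*(8 - 4*(-1/8)))/(-40 + (8 - 4*(-1/8))))*(-1/40356) + 26199*(-1/11655) = (2*(175 - 4*(8 + 1/2))/(-40 + (8 + 1/2)))*(-1/40356) - 2911/1295 = (2*(175 - 4*17/2)/(-40 + 17/2))*(-1/40356) - 2911/1295 = (2*(175 - 34)/(-63/2))*(-1/40356) - 2911/1295 = (2*(-2/63)*141)*(-1/40356) - 2911/1295 = -188/21*(-1/40356) - 2911/1295 = 47/211869 - 2911/1295 = -12585506/5599395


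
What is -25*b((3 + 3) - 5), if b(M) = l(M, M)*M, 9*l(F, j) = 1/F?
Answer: -25/9 ≈ -2.7778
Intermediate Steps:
l(F, j) = 1/(9*F)
b(M) = ⅑ (b(M) = (1/(9*M))*M = ⅑)
-25*b((3 + 3) - 5) = -25*⅑ = -25/9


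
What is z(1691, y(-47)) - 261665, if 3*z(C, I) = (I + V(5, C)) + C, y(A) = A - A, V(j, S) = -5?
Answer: -261103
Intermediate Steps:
y(A) = 0
z(C, I) = -5/3 + C/3 + I/3 (z(C, I) = ((I - 5) + C)/3 = ((-5 + I) + C)/3 = (-5 + C + I)/3 = -5/3 + C/3 + I/3)
z(1691, y(-47)) - 261665 = (-5/3 + (⅓)*1691 + (⅓)*0) - 261665 = (-5/3 + 1691/3 + 0) - 261665 = 562 - 261665 = -261103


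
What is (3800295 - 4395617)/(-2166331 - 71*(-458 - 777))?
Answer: 297661/1039323 ≈ 0.28640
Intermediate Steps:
(3800295 - 4395617)/(-2166331 - 71*(-458 - 777)) = -595322/(-2166331 - 71*(-1235)) = -595322/(-2166331 + 87685) = -595322/(-2078646) = -595322*(-1/2078646) = 297661/1039323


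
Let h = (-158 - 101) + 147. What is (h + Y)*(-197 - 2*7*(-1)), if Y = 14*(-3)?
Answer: 28182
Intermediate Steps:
Y = -42
h = -112 (h = -259 + 147 = -112)
(h + Y)*(-197 - 2*7*(-1)) = (-112 - 42)*(-197 - 2*7*(-1)) = -154*(-197 - 14*(-1)) = -154*(-197 + 14) = -154*(-183) = 28182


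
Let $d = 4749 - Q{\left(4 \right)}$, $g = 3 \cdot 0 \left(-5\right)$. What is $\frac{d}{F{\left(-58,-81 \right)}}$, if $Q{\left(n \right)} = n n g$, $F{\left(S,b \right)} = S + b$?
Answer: $- \frac{4749}{139} \approx -34.165$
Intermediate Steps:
$g = 0$ ($g = 0 \left(-5\right) = 0$)
$Q{\left(n \right)} = 0$ ($Q{\left(n \right)} = n n 0 = n^{2} \cdot 0 = 0$)
$d = 4749$ ($d = 4749 - 0 = 4749 + 0 = 4749$)
$\frac{d}{F{\left(-58,-81 \right)}} = \frac{4749}{-58 - 81} = \frac{4749}{-139} = 4749 \left(- \frac{1}{139}\right) = - \frac{4749}{139}$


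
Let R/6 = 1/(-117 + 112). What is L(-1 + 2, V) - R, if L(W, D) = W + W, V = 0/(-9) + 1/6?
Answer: 16/5 ≈ 3.2000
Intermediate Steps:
V = ⅙ (V = 0*(-⅑) + 1*(⅙) = 0 + ⅙ = ⅙ ≈ 0.16667)
R = -6/5 (R = 6/(-117 + 112) = 6/(-5) = 6*(-⅕) = -6/5 ≈ -1.2000)
L(W, D) = 2*W
L(-1 + 2, V) - R = 2*(-1 + 2) - 1*(-6/5) = 2*1 + 6/5 = 2 + 6/5 = 16/5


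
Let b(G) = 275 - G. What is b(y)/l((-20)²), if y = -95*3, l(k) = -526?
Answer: -280/263 ≈ -1.0646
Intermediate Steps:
y = -285
b(y)/l((-20)²) = (275 - 1*(-285))/(-526) = (275 + 285)*(-1/526) = 560*(-1/526) = -280/263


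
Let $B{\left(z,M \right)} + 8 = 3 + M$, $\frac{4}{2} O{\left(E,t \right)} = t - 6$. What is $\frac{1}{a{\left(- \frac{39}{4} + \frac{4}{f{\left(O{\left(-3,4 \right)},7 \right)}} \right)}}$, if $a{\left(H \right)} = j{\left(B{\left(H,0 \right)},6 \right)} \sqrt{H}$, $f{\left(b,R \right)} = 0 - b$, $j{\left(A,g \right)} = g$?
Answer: $- \frac{i \sqrt{23}}{69} \approx - 0.069505 i$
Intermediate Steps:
$O{\left(E,t \right)} = -3 + \frac{t}{2}$ ($O{\left(E,t \right)} = \frac{t - 6}{2} = \frac{-6 + t}{2} = -3 + \frac{t}{2}$)
$B{\left(z,M \right)} = -5 + M$ ($B{\left(z,M \right)} = -8 + \left(3 + M\right) = -5 + M$)
$f{\left(b,R \right)} = - b$
$a{\left(H \right)} = 6 \sqrt{H}$
$\frac{1}{a{\left(- \frac{39}{4} + \frac{4}{f{\left(O{\left(-3,4 \right)},7 \right)}} \right)}} = \frac{1}{6 \sqrt{- \frac{39}{4} + \frac{4}{\left(-1\right) \left(-3 + \frac{1}{2} \cdot 4\right)}}} = \frac{1}{6 \sqrt{\left(-39\right) \frac{1}{4} + \frac{4}{\left(-1\right) \left(-3 + 2\right)}}} = \frac{1}{6 \sqrt{- \frac{39}{4} + \frac{4}{\left(-1\right) \left(-1\right)}}} = \frac{1}{6 \sqrt{- \frac{39}{4} + \frac{4}{1}}} = \frac{1}{6 \sqrt{- \frac{39}{4} + 4 \cdot 1}} = \frac{1}{6 \sqrt{- \frac{39}{4} + 4}} = \frac{1}{6 \sqrt{- \frac{23}{4}}} = \frac{1}{6 \frac{i \sqrt{23}}{2}} = \frac{1}{3 i \sqrt{23}} = - \frac{i \sqrt{23}}{69}$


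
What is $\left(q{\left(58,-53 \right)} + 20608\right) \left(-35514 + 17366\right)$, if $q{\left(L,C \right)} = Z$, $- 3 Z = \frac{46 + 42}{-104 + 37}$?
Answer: $- \frac{75174387808}{201} \approx -3.74 \cdot 10^{8}$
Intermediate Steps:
$Z = \frac{88}{201}$ ($Z = - \frac{\left(46 + 42\right) \frac{1}{-104 + 37}}{3} = - \frac{88 \frac{1}{-67}}{3} = - \frac{88 \left(- \frac{1}{67}\right)}{3} = \left(- \frac{1}{3}\right) \left(- \frac{88}{67}\right) = \frac{88}{201} \approx 0.43781$)
$q{\left(L,C \right)} = \frac{88}{201}$
$\left(q{\left(58,-53 \right)} + 20608\right) \left(-35514 + 17366\right) = \left(\frac{88}{201} + 20608\right) \left(-35514 + 17366\right) = \frac{4142296}{201} \left(-18148\right) = - \frac{75174387808}{201}$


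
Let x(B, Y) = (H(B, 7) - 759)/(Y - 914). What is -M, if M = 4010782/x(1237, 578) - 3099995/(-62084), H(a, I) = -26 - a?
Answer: -13945346520843/20922308 ≈ -6.6653e+5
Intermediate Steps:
x(B, Y) = (-785 - B)/(-914 + Y) (x(B, Y) = ((-26 - B) - 759)/(Y - 914) = (-785 - B)/(-914 + Y))
M = 13945346520843/20922308 (M = 4010782/(((-785 - 1*1237)/(-914 + 578))) - 3099995/(-62084) = 4010782/(((-785 - 1237)/(-336))) - 3099995*(-1/62084) = 4010782/((-1/336*(-2022))) + 3099995/62084 = 4010782/(337/56) + 3099995/62084 = 4010782*(56/337) + 3099995/62084 = 224603792/337 + 3099995/62084 = 13945346520843/20922308 ≈ 6.6653e+5)
-M = -1*13945346520843/20922308 = -13945346520843/20922308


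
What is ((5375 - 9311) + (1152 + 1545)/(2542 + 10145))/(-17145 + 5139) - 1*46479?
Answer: -2359879005701/50773374 ≈ -46479.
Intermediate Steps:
((5375 - 9311) + (1152 + 1545)/(2542 + 10145))/(-17145 + 5139) - 1*46479 = (-3936 + 2697/12687)/(-12006) - 46479 = (-3936 + 2697*(1/12687))*(-1/12006) - 46479 = (-3936 + 899/4229)*(-1/12006) - 46479 = -16644445/4229*(-1/12006) - 46479 = 16644445/50773374 - 46479 = -2359879005701/50773374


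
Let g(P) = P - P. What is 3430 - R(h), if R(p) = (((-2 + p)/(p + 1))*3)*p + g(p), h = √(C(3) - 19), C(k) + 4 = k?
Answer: 2*(-1745*I + 3436*√5)/(-I + 2*√5) ≈ 3438.6 - 11.5*I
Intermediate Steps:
C(k) = -4 + k
g(P) = 0
h = 2*I*√5 (h = √((-4 + 3) - 19) = √(-1 - 19) = √(-20) = 2*I*√5 ≈ 4.4721*I)
R(p) = 3*p*(-2 + p)/(1 + p) (R(p) = (((-2 + p)/(p + 1))*3)*p + 0 = (((-2 + p)/(1 + p))*3)*p + 0 = (3*(-2 + p)/(1 + p))*p + 0 = 3*p*(-2 + p)/(1 + p) + 0 = 3*p*(-2 + p)/(1 + p))
3430 - R(h) = 3430 - 3*2*I*√5*(-2 + 2*I*√5)/(1 + 2*I*√5) = 3430 - 6*I*√5*(-2 + 2*I*√5)/(1 + 2*I*√5)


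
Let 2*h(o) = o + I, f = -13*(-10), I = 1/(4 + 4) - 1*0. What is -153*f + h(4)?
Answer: -318207/16 ≈ -19888.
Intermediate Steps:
I = 1/8 (I = 1/8 + 0 = 1/8 ≈ 0.12500)
f = 130
h(o) = 1/16 + o/2 (h(o) = (o + 1/8)/2 = (1/8 + o)/2 = 1/16 + o/2)
-153*f + h(4) = -153*130 + (1/16 + (1/2)*4) = -19890 + (1/16 + 2) = -19890 + 33/16 = -318207/16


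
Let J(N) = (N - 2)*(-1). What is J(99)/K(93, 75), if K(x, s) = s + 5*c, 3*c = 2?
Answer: -291/235 ≈ -1.2383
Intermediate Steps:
c = ⅔ (c = (⅓)*2 = ⅔ ≈ 0.66667)
J(N) = 2 - N (J(N) = (-2 + N)*(-1) = 2 - N)
K(x, s) = 10/3 + s (K(x, s) = s + 5*(⅔) = s + 10/3 = 10/3 + s)
J(99)/K(93, 75) = (2 - 1*99)/(10/3 + 75) = (2 - 99)/(235/3) = -97*3/235 = -291/235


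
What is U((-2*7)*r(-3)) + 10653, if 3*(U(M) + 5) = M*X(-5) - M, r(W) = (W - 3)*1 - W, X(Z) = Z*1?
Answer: 10564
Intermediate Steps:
X(Z) = Z
r(W) = -3 (r(W) = (-3 + W)*1 - W = (-3 + W) - W = -3)
U(M) = -5 - 2*M (U(M) = -5 + (M*(-5) - M)/3 = -5 + (-5*M - M)/3 = -5 + (-6*M)/3 = -5 - 2*M)
U((-2*7)*r(-3)) + 10653 = (-5 - 2*(-2*7)*(-3)) + 10653 = (-5 - (-28)*(-3)) + 10653 = (-5 - 2*42) + 10653 = (-5 - 84) + 10653 = -89 + 10653 = 10564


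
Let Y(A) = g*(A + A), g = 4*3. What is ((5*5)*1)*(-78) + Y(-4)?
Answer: -2046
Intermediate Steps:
g = 12
Y(A) = 24*A (Y(A) = 12*(A + A) = 12*(2*A) = 24*A)
((5*5)*1)*(-78) + Y(-4) = ((5*5)*1)*(-78) + 24*(-4) = (25*1)*(-78) - 96 = 25*(-78) - 96 = -1950 - 96 = -2046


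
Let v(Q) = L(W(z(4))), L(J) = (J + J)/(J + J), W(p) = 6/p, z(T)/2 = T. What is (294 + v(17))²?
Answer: 87025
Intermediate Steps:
z(T) = 2*T
L(J) = 1 (L(J) = (2*J)/((2*J)) = (2*J)*(1/(2*J)) = 1)
v(Q) = 1
(294 + v(17))² = (294 + 1)² = 295² = 87025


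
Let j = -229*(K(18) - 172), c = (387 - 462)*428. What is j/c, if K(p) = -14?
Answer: -7099/5350 ≈ -1.3269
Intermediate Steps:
c = -32100 (c = -75*428 = -32100)
j = 42594 (j = -229*(-14 - 172) = -229*(-186) = 42594)
j/c = 42594/(-32100) = 42594*(-1/32100) = -7099/5350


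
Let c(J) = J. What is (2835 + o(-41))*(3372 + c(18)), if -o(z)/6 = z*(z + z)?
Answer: -58772430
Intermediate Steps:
o(z) = -12*z² (o(z) = -6*z*(z + z) = -6*z*2*z = -12*z²)
(2835 + o(-41))*(3372 + c(18)) = (2835 - 12*(-41)²)*(3372 + 18) = (2835 - 12*1681)*3390 = (2835 - 20172)*3390 = -17337*3390 = -58772430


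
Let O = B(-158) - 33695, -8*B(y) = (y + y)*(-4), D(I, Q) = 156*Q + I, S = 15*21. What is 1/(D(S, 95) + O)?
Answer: -1/18718 ≈ -5.3425e-5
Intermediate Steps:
S = 315
D(I, Q) = I + 156*Q
B(y) = y (B(y) = -(y + y)*(-4)/8 = -2*y*(-4)/8 = -(-1)*y = y)
O = -33853 (O = -158 - 33695 = -33853)
1/(D(S, 95) + O) = 1/((315 + 156*95) - 33853) = 1/((315 + 14820) - 33853) = 1/(15135 - 33853) = 1/(-18718) = -1/18718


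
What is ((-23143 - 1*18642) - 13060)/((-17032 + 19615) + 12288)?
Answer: -54845/14871 ≈ -3.6880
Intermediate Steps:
((-23143 - 1*18642) - 13060)/((-17032 + 19615) + 12288) = ((-23143 - 18642) - 13060)/(2583 + 12288) = (-41785 - 13060)/14871 = -54845*1/14871 = -54845/14871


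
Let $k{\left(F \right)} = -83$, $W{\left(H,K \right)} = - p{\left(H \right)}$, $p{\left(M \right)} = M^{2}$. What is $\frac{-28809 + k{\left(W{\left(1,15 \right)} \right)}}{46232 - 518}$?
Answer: $- \frac{14446}{22857} \approx -0.63202$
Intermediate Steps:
$W{\left(H,K \right)} = - H^{2}$
$\frac{-28809 + k{\left(W{\left(1,15 \right)} \right)}}{46232 - 518} = \frac{-28809 - 83}{46232 - 518} = - \frac{28892}{45714} = \left(-28892\right) \frac{1}{45714} = - \frac{14446}{22857}$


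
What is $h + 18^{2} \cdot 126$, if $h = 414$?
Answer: $41238$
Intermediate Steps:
$h + 18^{2} \cdot 126 = 414 + 18^{2} \cdot 126 = 414 + 324 \cdot 126 = 414 + 40824 = 41238$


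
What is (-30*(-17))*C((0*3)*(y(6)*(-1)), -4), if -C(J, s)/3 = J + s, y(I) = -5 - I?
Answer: 6120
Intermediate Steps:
C(J, s) = -3*J - 3*s (C(J, s) = -3*(J + s) = -3*J - 3*s)
(-30*(-17))*C((0*3)*(y(6)*(-1)), -4) = (-30*(-17))*(-3*0*3*(-5 - 1*6)*(-1) - 3*(-4)) = 510*(-0*(-5 - 6)*(-1) + 12) = 510*(-0*(-11*(-1)) + 12) = 510*(-0*11 + 12) = 510*(-3*0 + 12) = 510*(0 + 12) = 510*12 = 6120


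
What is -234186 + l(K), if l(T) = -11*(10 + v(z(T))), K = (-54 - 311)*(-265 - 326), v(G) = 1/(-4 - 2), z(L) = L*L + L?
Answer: -1405765/6 ≈ -2.3429e+5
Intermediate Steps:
z(L) = L + L**2 (z(L) = L**2 + L = L + L**2)
v(G) = -1/6 (v(G) = 1/(-6) = -1/6)
K = 215715 (K = -365*(-591) = 215715)
l(T) = -649/6 (l(T) = -11*(10 - 1/6) = -11*59/6 = -649/6)
-234186 + l(K) = -234186 - 649/6 = -1405765/6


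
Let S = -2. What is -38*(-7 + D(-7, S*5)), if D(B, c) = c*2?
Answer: 1026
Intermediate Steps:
D(B, c) = 2*c
-38*(-7 + D(-7, S*5)) = -38*(-7 + 2*(-2*5)) = -38*(-7 + 2*(-10)) = -38*(-7 - 20) = -38*(-27) = 1026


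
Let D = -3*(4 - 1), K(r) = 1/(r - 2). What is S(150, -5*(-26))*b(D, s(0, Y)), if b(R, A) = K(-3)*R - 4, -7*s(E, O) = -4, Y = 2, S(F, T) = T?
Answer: -286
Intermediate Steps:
s(E, O) = 4/7 (s(E, O) = -⅐*(-4) = 4/7)
K(r) = 1/(-2 + r)
D = -9 (D = -3*3 = -9)
b(R, A) = -4 - R/5 (b(R, A) = R/(-2 - 3) - 4 = R/(-5) - 4 = -R/5 - 4 = -4 - R/5)
S(150, -5*(-26))*b(D, s(0, Y)) = (-5*(-26))*(-4 - ⅕*(-9)) = 130*(-4 + 9/5) = 130*(-11/5) = -286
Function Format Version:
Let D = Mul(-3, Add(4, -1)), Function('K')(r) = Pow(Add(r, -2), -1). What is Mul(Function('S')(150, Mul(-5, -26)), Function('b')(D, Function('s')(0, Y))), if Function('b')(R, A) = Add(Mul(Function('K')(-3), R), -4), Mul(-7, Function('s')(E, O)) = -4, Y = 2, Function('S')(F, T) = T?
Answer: -286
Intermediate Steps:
Function('s')(E, O) = Rational(4, 7) (Function('s')(E, O) = Mul(Rational(-1, 7), -4) = Rational(4, 7))
Function('K')(r) = Pow(Add(-2, r), -1)
D = -9 (D = Mul(-3, 3) = -9)
Function('b')(R, A) = Add(-4, Mul(Rational(-1, 5), R)) (Function('b')(R, A) = Add(Mul(Pow(Add(-2, -3), -1), R), -4) = Add(Mul(Pow(-5, -1), R), -4) = Add(Mul(Rational(-1, 5), R), -4) = Add(-4, Mul(Rational(-1, 5), R)))
Mul(Function('S')(150, Mul(-5, -26)), Function('b')(D, Function('s')(0, Y))) = Mul(Mul(-5, -26), Add(-4, Mul(Rational(-1, 5), -9))) = Mul(130, Add(-4, Rational(9, 5))) = Mul(130, Rational(-11, 5)) = -286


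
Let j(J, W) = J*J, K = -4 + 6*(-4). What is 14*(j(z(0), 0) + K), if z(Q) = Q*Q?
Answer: -392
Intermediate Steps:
z(Q) = Q²
K = -28 (K = -4 - 24 = -28)
j(J, W) = J²
14*(j(z(0), 0) + K) = 14*((0²)² - 28) = 14*(0² - 28) = 14*(0 - 28) = 14*(-28) = -392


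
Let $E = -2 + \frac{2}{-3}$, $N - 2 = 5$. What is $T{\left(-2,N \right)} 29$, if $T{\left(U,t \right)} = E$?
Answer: $- \frac{232}{3} \approx -77.333$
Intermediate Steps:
$N = 7$ ($N = 2 + 5 = 7$)
$E = - \frac{8}{3}$ ($E = -2 + 2 \left(- \frac{1}{3}\right) = -2 - \frac{2}{3} = - \frac{8}{3} \approx -2.6667$)
$T{\left(U,t \right)} = - \frac{8}{3}$
$T{\left(-2,N \right)} 29 = \left(- \frac{8}{3}\right) 29 = - \frac{232}{3}$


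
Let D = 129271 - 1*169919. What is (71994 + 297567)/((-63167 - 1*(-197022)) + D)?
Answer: 123187/31069 ≈ 3.9650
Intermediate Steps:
D = -40648 (D = 129271 - 169919 = -40648)
(71994 + 297567)/((-63167 - 1*(-197022)) + D) = (71994 + 297567)/((-63167 - 1*(-197022)) - 40648) = 369561/((-63167 + 197022) - 40648) = 369561/(133855 - 40648) = 369561/93207 = 369561*(1/93207) = 123187/31069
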